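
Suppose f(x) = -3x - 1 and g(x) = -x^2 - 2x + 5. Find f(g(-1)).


g(-1) = 6
f(6) = -19

-19


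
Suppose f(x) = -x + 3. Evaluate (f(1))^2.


f(1) = 2
(2)^2 = 4

4


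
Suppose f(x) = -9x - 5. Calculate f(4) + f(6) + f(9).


f(4) = -41
f(6) = -59
f(9) = -86
Sum = -186

-186


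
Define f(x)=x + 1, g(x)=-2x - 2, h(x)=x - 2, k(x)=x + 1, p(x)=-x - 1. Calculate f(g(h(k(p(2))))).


p(2) = -3
k(-3) = -2
h(-2) = -4
g(-4) = 6
f(6) = 7

7


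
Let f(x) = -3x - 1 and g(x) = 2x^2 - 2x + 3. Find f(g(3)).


g(3) = 15
f(15) = -46

-46


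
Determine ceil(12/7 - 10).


12/7 = 1.7143
1.7143 - 10 = -8.2857
ceil(-8.2857) = -8

-8


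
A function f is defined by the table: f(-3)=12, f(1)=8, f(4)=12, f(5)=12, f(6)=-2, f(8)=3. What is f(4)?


12


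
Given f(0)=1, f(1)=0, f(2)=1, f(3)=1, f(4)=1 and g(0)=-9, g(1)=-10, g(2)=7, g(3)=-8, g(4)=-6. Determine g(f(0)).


f(0) = 1
g(1) = -10

-10


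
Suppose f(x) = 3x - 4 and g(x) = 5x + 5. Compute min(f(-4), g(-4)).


f(-4) = -16
g(-4) = -15
min = -16

-16


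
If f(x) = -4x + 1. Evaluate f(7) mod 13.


f(7) = -27
-27 mod 13 = 12

12


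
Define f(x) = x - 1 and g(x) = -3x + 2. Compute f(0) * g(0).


f(0) = -1
g(0) = 2
Product = -2

-2


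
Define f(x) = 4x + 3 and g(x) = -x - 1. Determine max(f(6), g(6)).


f(6) = 27
g(6) = -7
max = 27

27


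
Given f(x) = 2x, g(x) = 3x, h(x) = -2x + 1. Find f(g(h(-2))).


h(-2) = 5
g(5) = 15
f(15) = 30

30


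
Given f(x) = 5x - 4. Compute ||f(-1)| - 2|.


7


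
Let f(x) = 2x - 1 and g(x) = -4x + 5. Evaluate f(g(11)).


-79


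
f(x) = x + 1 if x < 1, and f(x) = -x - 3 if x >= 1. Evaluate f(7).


7 satisfies x >= 1
f(7) = -10

-10


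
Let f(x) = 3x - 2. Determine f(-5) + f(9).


f(-5) = -17
f(9) = 25
Sum = 8

8


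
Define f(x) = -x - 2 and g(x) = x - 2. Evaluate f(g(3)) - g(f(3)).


f(g(3)) = -3
g(f(3)) = -7
Difference = 4

4


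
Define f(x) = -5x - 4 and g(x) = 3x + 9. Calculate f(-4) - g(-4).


f(-4) = 16
g(-4) = -3
Difference = 19

19


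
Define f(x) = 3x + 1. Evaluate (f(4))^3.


f(4) = 13
(13)^3 = 2197

2197


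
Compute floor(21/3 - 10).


21/3 = 7
7 - 10 = -3
floor(-3) = -3

-3


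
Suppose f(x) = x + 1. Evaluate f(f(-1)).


f(-1) = 0
f(0) = 1

1


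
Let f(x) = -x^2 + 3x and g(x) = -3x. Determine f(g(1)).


g(1) = -3
f(-3) = (-1)*(-3)^2 + 3*(-3) = -18

-18


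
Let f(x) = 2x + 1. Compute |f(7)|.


f(7) = 15
|15| = 15

15


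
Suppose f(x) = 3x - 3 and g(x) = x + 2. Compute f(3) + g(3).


11


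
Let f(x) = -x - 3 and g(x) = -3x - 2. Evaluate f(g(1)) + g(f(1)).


f(g(1)) = 2
g(f(1)) = 10
Sum = 12

12


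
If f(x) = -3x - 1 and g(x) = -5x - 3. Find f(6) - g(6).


f(6) = -19
g(6) = -33
Difference = 14

14


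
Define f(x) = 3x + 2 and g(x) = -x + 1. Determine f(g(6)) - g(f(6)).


f(g(6)) = -13
g(f(6)) = -19
Difference = 6

6


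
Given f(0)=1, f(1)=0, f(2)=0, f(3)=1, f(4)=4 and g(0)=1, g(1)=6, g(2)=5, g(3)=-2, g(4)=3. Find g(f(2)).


1


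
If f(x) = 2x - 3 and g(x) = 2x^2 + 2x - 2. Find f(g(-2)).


g(-2) = 2
f(2) = 1

1


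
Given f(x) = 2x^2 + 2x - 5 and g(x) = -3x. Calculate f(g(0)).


g(0) = 0
f(0) = 2*(0)^2 + 2*(0) - 5 = -5

-5


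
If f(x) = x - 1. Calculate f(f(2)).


f(2) = 1
f(1) = 0

0


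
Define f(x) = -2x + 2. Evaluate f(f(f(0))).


6


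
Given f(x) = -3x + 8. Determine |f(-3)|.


f(-3) = 17
|17| = 17

17


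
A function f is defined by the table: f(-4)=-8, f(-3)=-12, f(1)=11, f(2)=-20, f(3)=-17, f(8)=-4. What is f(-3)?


-12


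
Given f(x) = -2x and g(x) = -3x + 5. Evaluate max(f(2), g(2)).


-1


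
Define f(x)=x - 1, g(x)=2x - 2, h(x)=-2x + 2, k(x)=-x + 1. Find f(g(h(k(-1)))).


-7


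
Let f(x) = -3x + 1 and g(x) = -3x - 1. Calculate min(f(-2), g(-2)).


f(-2) = 7
g(-2) = 5
min = 5

5


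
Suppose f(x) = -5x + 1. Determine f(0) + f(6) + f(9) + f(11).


f(0) = 1
f(6) = -29
f(9) = -44
f(11) = -54
Sum = -126

-126


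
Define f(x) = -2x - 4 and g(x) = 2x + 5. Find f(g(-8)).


g(-8) = -11
f(-11) = 18

18


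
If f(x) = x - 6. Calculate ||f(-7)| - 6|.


f(-7) = -13
|-13| = 13
|13 - 6| = 7

7


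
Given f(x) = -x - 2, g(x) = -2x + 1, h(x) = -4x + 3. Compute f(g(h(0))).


3


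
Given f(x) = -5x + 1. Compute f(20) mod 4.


f(20) = -99
-99 mod 4 = 1

1


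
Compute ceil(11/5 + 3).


11/5 = 2.2
2.2 + 3 = 5.2
ceil(5.2) = 6

6


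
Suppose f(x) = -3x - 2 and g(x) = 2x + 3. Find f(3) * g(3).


-99


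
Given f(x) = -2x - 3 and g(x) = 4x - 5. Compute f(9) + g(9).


f(9) = -21
g(9) = 31
Sum = 10

10


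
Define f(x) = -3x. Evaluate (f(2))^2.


f(2) = -6
(-6)^2 = 36

36


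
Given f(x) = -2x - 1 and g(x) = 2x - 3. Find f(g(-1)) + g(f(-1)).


f(g(-1)) = 9
g(f(-1)) = -1
Sum = 8

8


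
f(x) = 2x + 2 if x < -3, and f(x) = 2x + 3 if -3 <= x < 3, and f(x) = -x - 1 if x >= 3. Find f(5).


5 satisfies x >= 3
f(5) = -6

-6


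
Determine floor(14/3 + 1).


14/3 = 4.6667
4.6667 + 1 = 5.6667
floor(5.6667) = 5

5


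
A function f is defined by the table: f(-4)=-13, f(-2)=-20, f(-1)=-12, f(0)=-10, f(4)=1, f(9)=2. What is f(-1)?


Reading from the table at x = -1

-12


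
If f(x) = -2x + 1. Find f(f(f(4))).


f(4) = -7
f(-7) = 15
f(15) = -29

-29


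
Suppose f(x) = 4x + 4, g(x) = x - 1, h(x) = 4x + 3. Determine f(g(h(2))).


h(2) = 11
g(11) = 10
f(10) = 44

44


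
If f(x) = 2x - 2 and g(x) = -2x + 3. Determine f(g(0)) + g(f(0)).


f(g(0)) = 4
g(f(0)) = 7
Sum = 11

11


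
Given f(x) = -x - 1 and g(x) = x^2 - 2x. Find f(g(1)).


g(1) = -1
f(-1) = 0

0


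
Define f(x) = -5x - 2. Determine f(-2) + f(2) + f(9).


f(-2) = 8
f(2) = -12
f(9) = -47
Sum = -51

-51


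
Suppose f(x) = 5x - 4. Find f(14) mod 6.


f(14) = 66
66 mod 6 = 0

0


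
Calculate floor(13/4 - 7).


13/4 = 3.25
3.25 - 7 = -3.75
floor(-3.75) = -4

-4


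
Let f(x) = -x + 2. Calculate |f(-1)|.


f(-1) = 3
|3| = 3

3


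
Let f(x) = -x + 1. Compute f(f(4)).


4


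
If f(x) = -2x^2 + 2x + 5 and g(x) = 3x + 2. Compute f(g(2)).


g(2) = 8
f(8) = (-2)*(8)^2 + 2*(8) + 5 = -107

-107


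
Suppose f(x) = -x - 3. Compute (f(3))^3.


-216


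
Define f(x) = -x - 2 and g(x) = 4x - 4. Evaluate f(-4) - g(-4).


f(-4) = 2
g(-4) = -20
Difference = 22

22


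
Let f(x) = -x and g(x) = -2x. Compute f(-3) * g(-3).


f(-3) = 3
g(-3) = 6
Product = 18

18


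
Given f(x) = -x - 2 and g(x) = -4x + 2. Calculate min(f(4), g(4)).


f(4) = -6
g(4) = -14
min = -14

-14


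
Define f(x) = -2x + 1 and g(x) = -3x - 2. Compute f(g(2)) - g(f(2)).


10


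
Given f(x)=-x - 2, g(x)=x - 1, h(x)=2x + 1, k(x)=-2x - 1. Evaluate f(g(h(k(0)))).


0


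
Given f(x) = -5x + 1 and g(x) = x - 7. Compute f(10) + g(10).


-46


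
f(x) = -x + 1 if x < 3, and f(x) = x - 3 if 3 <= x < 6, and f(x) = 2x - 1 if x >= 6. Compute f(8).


8 satisfies x >= 6
f(8) = 15

15


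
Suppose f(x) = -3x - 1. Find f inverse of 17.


Solve -3x - 1 = 17
x = (17 + 1) / (-3) = -6

-6


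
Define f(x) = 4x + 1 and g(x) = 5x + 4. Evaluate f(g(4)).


g(4) = 24
f(24) = 97

97


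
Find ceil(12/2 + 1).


12/2 = 6
6 + 1 = 7
ceil(7) = 7

7


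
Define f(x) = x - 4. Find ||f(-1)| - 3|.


f(-1) = -5
|-5| = 5
|5 - 3| = 2

2


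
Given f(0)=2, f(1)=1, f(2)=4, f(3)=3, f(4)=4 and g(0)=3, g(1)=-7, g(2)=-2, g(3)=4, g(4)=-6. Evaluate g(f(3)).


4


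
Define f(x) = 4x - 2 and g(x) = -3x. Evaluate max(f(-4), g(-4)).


f(-4) = -18
g(-4) = 12
max = 12

12


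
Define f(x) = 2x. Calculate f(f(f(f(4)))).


64


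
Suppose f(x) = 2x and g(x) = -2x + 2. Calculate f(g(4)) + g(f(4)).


f(g(4)) = -12
g(f(4)) = -14
Sum = -26

-26


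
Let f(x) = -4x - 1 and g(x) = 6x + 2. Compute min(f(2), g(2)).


f(2) = -9
g(2) = 14
min = -9

-9


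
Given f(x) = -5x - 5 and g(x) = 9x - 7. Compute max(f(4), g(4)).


f(4) = -25
g(4) = 29
max = 29

29


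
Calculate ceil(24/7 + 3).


24/7 = 3.4286
3.4286 + 3 = 6.4286
ceil(6.4286) = 7

7


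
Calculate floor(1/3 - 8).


1/3 = 0.3333
0.3333 - 8 = -7.6667
floor(-7.6667) = -8

-8


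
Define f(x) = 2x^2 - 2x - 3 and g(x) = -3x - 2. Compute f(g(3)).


261


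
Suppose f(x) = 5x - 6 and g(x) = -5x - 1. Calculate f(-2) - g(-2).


f(-2) = -16
g(-2) = 9
Difference = -25

-25


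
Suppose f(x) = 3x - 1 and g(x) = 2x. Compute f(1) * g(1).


f(1) = 2
g(1) = 2
Product = 4

4


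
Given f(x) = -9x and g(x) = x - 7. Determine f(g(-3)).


g(-3) = -10
f(-10) = 90

90


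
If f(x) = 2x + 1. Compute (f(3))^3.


f(3) = 7
(7)^3 = 343

343


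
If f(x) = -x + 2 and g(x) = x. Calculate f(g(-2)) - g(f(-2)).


f(g(-2)) = 4
g(f(-2)) = 4
Difference = 0

0


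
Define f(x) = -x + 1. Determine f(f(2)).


2


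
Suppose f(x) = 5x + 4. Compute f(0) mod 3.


1


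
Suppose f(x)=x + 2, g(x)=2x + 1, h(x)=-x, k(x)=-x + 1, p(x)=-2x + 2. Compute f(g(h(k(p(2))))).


p(2) = -2
k(-2) = 3
h(3) = -3
g(-3) = -5
f(-5) = -3

-3


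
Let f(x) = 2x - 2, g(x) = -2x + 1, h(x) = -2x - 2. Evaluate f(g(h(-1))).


h(-1) = 0
g(0) = 1
f(1) = 0

0


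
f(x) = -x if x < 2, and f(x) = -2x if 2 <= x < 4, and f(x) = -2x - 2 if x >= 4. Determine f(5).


5 satisfies x >= 4
f(5) = -12

-12


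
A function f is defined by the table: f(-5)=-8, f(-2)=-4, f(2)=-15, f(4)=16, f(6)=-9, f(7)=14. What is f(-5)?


Reading from the table at x = -5

-8


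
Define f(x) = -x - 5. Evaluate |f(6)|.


f(6) = -11
|-11| = 11

11


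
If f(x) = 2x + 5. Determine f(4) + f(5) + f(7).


f(4) = 13
f(5) = 15
f(7) = 19
Sum = 47

47


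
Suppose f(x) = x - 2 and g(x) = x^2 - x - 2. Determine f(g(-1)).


-2


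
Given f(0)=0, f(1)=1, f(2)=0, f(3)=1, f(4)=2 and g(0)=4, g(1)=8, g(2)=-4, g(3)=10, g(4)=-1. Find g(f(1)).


8


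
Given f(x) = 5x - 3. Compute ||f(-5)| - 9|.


19


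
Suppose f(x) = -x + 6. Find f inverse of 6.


0


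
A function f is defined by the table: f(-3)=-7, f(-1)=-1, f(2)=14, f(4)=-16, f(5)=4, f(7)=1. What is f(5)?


Reading from the table at x = 5

4


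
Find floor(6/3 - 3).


6/3 = 2
2 - 3 = -1
floor(-1) = -1

-1


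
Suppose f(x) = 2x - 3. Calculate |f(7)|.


f(7) = 11
|11| = 11

11


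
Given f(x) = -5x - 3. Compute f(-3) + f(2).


f(-3) = 12
f(2) = -13
Sum = -1

-1


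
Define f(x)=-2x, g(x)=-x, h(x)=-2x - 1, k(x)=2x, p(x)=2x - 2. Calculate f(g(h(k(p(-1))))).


p(-1) = -4
k(-4) = -8
h(-8) = 15
g(15) = -15
f(-15) = 30

30


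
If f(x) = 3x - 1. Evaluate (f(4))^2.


121


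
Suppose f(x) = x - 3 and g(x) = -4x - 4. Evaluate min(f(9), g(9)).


f(9) = 6
g(9) = -40
min = -40

-40


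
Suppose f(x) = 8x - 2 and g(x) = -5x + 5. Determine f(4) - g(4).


f(4) = 30
g(4) = -15
Difference = 45

45


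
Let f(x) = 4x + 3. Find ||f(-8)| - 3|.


f(-8) = -29
|-29| = 29
|29 - 3| = 26

26


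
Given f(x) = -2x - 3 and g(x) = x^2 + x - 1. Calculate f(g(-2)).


g(-2) = 1
f(1) = -5

-5


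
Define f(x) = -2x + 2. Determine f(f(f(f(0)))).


f(0) = 2
f(2) = -2
f(-2) = 6
f(6) = -10

-10


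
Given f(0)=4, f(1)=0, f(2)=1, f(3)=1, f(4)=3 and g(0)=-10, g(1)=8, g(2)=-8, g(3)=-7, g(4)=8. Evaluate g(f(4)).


f(4) = 3
g(3) = -7

-7


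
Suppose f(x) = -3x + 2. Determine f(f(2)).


f(2) = -4
f(-4) = 14

14


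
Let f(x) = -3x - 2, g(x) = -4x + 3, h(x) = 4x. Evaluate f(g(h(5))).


229


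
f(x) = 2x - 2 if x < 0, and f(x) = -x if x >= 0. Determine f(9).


9 satisfies x >= 0
f(9) = -9

-9


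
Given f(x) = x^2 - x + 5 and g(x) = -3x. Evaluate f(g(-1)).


11


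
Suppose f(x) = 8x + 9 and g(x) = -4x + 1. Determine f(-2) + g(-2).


f(-2) = -7
g(-2) = 9
Sum = 2

2


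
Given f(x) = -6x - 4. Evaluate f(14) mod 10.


2


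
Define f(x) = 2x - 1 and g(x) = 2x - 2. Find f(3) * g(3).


f(3) = 5
g(3) = 4
Product = 20

20


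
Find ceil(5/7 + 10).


5/7 = 0.7143
0.7143 + 10 = 10.7143
ceil(10.7143) = 11

11


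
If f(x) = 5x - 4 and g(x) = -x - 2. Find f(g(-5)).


g(-5) = 3
f(3) = 11

11


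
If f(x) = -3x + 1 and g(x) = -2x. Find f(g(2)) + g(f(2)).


f(g(2)) = 13
g(f(2)) = 10
Sum = 23

23


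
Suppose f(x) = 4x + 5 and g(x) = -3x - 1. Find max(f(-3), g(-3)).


f(-3) = -7
g(-3) = 8
max = 8

8


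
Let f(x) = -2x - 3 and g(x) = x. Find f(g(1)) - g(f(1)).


f(g(1)) = -5
g(f(1)) = -5
Difference = 0

0


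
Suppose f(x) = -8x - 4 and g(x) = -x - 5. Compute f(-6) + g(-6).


f(-6) = 44
g(-6) = 1
Sum = 45

45


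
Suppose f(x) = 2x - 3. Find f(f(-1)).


f(-1) = -5
f(-5) = -13

-13


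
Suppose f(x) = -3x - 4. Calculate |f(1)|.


f(1) = -7
|-7| = 7

7


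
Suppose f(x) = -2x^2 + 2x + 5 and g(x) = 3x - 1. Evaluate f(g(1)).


g(1) = 2
f(2) = (-2)*(2)^2 + 2*(2) + 5 = 1

1


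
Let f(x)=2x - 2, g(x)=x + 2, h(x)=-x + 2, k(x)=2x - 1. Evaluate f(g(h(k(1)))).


k(1) = 1
h(1) = 1
g(1) = 3
f(3) = 4

4


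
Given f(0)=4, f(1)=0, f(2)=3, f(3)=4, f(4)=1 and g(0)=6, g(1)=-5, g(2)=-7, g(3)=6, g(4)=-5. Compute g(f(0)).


-5


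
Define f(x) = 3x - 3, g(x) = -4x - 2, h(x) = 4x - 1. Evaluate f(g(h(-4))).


h(-4) = -17
g(-17) = 66
f(66) = 195

195


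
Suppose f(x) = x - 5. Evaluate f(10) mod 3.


f(10) = 5
5 mod 3 = 2

2


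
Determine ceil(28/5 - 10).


28/5 = 5.6
5.6 - 10 = -4.4
ceil(-4.4) = -4

-4


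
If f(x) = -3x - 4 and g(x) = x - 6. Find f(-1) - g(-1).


6


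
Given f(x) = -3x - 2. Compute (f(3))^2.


f(3) = -11
(-11)^2 = 121

121


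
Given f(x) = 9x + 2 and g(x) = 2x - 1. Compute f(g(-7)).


g(-7) = -15
f(-15) = -133

-133


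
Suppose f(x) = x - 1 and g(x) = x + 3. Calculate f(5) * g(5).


f(5) = 4
g(5) = 8
Product = 32

32


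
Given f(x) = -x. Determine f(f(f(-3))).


f(-3) = 3
f(3) = -3
f(-3) = 3

3


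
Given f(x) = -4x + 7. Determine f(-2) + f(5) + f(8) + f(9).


f(-2) = 15
f(5) = -13
f(8) = -25
f(9) = -29
Sum = -52

-52


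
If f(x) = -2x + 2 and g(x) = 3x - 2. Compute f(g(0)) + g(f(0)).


f(g(0)) = 6
g(f(0)) = 4
Sum = 10

10


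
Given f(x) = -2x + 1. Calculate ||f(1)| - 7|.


f(1) = -1
|-1| = 1
|1 - 7| = 6

6


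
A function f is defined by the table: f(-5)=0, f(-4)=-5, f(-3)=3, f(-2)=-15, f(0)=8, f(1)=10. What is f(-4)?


Reading from the table at x = -4

-5


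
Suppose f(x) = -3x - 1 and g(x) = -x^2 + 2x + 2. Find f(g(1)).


g(1) = 3
f(3) = -10

-10


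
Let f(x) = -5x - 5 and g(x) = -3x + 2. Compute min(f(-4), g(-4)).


f(-4) = 15
g(-4) = 14
min = 14

14


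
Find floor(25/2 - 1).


25/2 = 12.5
12.5 - 1 = 11.5
floor(11.5) = 11

11


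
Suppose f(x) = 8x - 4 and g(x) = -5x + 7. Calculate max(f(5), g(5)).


f(5) = 36
g(5) = -18
max = 36

36


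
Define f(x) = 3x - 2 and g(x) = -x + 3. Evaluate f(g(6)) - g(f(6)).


f(g(6)) = -11
g(f(6)) = -13
Difference = 2

2


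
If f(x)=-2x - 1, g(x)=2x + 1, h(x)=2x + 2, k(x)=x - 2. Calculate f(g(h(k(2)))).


k(2) = 0
h(0) = 2
g(2) = 5
f(5) = -11

-11


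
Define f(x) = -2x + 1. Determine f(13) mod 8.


f(13) = -25
-25 mod 8 = 7

7


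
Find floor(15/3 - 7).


-2


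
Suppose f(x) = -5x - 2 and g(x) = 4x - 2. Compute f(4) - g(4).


f(4) = -22
g(4) = 14
Difference = -36

-36


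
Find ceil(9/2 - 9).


9/2 = 4.5
4.5 - 9 = -4.5
ceil(-4.5) = -4

-4


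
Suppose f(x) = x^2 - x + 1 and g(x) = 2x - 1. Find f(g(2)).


g(2) = 3
f(3) = 1*(3)^2 - 1*(3) + 1 = 7

7


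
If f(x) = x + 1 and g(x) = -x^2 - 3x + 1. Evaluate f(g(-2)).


g(-2) = 3
f(3) = 4

4


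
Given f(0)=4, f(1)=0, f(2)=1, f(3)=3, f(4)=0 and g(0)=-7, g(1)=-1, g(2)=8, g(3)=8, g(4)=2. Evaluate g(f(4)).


f(4) = 0
g(0) = -7

-7


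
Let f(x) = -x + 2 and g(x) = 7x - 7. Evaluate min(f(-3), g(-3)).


f(-3) = 5
g(-3) = -28
min = -28

-28


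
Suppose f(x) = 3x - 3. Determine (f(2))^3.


f(2) = 3
(3)^3 = 27

27


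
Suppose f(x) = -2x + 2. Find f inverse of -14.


Solve -2x + 2 = -14
x = (-14 - 2) / (-2) = 8

8


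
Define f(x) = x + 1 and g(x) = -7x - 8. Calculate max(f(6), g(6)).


f(6) = 7
g(6) = -50
max = 7

7


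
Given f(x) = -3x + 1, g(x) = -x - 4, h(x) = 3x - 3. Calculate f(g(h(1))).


13


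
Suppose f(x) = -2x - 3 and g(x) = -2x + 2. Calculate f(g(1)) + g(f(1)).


f(g(1)) = -3
g(f(1)) = 12
Sum = 9

9


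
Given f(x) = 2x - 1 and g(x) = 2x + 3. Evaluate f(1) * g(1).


f(1) = 1
g(1) = 5
Product = 5

5


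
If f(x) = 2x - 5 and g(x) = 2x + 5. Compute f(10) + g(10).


40


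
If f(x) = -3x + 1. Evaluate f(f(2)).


16


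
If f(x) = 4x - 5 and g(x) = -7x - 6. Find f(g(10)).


g(10) = -76
f(-76) = -309

-309


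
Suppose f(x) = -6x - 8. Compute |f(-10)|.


f(-10) = 52
|52| = 52

52


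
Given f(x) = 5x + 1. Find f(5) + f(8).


f(5) = 26
f(8) = 41
Sum = 67

67


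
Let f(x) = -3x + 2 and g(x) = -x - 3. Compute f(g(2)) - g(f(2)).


f(g(2)) = 17
g(f(2)) = 1
Difference = 16

16


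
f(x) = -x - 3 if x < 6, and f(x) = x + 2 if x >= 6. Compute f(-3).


-3 satisfies x < 6
f(-3) = 0

0


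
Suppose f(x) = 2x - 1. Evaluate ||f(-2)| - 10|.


f(-2) = -5
|-5| = 5
|5 - 10| = 5

5


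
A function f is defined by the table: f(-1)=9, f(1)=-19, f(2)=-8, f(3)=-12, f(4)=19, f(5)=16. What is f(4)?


Reading from the table at x = 4

19


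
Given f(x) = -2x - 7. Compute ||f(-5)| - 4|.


f(-5) = 3
|3| = 3
|3 - 4| = 1

1


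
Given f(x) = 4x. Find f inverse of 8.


2


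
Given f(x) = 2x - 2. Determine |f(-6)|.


f(-6) = -14
|-14| = 14

14


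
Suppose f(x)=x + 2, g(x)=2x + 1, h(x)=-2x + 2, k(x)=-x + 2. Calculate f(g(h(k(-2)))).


k(-2) = 4
h(4) = -6
g(-6) = -11
f(-11) = -9

-9


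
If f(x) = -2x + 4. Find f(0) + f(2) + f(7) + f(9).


f(0) = 4
f(2) = 0
f(7) = -10
f(9) = -14
Sum = -20

-20


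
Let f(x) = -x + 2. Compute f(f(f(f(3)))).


f(3) = -1
f(-1) = 3
f(3) = -1
f(-1) = 3

3


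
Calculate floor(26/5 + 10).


26/5 = 5.2
5.2 + 10 = 15.2
floor(15.2) = 15

15


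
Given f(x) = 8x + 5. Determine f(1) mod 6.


f(1) = 13
13 mod 6 = 1

1


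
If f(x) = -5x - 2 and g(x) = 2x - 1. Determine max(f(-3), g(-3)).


f(-3) = 13
g(-3) = -7
max = 13

13


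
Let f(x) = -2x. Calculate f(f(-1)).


f(-1) = 2
f(2) = -4

-4


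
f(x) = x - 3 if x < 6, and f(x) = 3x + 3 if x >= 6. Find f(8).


8 satisfies x >= 6
f(8) = 27

27


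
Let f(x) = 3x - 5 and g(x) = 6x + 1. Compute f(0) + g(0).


f(0) = -5
g(0) = 1
Sum = -4

-4


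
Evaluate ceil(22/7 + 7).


22/7 = 3.1429
3.1429 + 7 = 10.1429
ceil(10.1429) = 11

11


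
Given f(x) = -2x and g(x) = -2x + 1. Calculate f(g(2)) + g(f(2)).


15


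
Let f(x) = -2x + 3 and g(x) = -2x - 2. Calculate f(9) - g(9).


f(9) = -15
g(9) = -20
Difference = 5

5


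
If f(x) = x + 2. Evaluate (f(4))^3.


f(4) = 6
(6)^3 = 216

216


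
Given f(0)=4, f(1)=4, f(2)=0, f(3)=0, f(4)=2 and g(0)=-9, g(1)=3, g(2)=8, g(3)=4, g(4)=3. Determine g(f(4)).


f(4) = 2
g(2) = 8

8


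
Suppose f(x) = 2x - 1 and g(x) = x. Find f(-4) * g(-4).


f(-4) = -9
g(-4) = -4
Product = 36

36


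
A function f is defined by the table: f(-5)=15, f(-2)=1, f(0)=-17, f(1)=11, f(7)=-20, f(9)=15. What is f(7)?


Reading from the table at x = 7

-20


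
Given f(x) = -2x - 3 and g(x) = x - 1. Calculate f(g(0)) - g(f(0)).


f(g(0)) = -1
g(f(0)) = -4
Difference = 3

3


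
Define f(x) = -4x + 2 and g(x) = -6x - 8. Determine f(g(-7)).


g(-7) = 34
f(34) = -134

-134


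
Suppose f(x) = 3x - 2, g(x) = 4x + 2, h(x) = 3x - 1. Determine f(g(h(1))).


h(1) = 2
g(2) = 10
f(10) = 28

28


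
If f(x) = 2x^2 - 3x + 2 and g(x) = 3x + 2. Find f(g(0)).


g(0) = 2
f(2) = 2*(2)^2 - 3*(2) + 2 = 4

4


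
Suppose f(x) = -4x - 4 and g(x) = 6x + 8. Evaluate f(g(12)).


-324


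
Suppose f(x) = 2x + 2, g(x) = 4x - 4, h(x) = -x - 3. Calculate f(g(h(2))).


h(2) = -5
g(-5) = -24
f(-24) = -46

-46


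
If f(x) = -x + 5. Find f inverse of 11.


Solve -x + 5 = 11
x = (11 - 5) / (-1) = -6

-6


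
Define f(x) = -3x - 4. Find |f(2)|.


10


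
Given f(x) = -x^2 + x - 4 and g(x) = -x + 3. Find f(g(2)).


g(2) = 1
f(1) = (-1)*(1)^2 + 1*(1) - 4 = -4

-4


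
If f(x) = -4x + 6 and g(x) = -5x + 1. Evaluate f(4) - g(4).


f(4) = -10
g(4) = -19
Difference = 9

9


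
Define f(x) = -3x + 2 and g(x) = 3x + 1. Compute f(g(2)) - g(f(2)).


f(g(2)) = -19
g(f(2)) = -11
Difference = -8

-8


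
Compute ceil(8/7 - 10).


8/7 = 1.1429
1.1429 - 10 = -8.8571
ceil(-8.8571) = -8

-8


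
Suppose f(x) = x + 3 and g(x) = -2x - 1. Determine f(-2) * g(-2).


f(-2) = 1
g(-2) = 3
Product = 3

3


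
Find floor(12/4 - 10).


-7


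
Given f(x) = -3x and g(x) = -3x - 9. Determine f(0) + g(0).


f(0) = 0
g(0) = -9
Sum = -9

-9


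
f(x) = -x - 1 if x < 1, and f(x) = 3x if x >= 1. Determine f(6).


6 satisfies x >= 1
f(6) = 18

18


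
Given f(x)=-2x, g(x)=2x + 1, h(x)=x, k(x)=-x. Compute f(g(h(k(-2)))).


-10


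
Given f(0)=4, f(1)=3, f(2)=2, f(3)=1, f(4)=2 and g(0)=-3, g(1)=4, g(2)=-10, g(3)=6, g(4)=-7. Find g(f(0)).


f(0) = 4
g(4) = -7

-7


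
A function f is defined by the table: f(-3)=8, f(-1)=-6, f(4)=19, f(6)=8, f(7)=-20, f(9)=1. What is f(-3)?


Reading from the table at x = -3

8


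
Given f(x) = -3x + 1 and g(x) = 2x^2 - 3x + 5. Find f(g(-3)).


-95


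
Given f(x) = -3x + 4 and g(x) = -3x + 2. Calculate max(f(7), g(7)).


f(7) = -17
g(7) = -19
max = -17

-17


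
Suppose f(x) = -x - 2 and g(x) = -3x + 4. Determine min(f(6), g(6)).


f(6) = -8
g(6) = -14
min = -14

-14


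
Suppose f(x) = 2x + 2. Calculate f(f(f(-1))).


f(-1) = 0
f(0) = 2
f(2) = 6

6


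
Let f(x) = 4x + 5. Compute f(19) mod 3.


f(19) = 81
81 mod 3 = 0

0


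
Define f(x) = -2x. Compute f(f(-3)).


f(-3) = 6
f(6) = -12

-12


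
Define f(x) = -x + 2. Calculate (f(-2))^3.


f(-2) = 4
(4)^3 = 64

64


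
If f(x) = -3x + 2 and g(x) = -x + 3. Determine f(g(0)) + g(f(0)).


f(g(0)) = -7
g(f(0)) = 1
Sum = -6

-6


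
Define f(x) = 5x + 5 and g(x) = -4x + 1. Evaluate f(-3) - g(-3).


-23


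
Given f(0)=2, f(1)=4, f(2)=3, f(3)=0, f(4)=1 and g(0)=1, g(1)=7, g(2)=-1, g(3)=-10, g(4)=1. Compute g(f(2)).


f(2) = 3
g(3) = -10

-10


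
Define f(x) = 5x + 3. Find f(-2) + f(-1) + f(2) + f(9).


f(-2) = -7
f(-1) = -2
f(2) = 13
f(9) = 48
Sum = 52

52


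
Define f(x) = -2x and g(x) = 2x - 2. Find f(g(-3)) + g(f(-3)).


f(g(-3)) = 16
g(f(-3)) = 10
Sum = 26

26


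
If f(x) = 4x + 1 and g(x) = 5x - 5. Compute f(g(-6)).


g(-6) = -35
f(-35) = -139

-139


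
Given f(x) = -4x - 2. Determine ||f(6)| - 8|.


f(6) = -26
|-26| = 26
|26 - 8| = 18

18


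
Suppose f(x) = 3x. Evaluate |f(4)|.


12


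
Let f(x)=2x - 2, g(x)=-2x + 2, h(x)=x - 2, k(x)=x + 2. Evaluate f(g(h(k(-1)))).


6


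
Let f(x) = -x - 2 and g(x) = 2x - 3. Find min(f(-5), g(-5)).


f(-5) = 3
g(-5) = -13
min = -13

-13


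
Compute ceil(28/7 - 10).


28/7 = 4
4 - 10 = -6
ceil(-6) = -6

-6


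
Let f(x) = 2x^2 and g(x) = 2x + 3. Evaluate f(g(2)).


g(2) = 7
f(7) = 2*(7)^2 = 98

98


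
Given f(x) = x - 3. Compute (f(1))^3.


f(1) = -2
(-2)^3 = -8

-8


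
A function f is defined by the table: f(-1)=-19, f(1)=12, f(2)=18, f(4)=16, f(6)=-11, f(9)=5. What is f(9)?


5


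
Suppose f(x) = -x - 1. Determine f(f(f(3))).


-4


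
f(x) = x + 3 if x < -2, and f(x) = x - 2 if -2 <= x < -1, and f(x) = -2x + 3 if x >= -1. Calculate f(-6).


-6 satisfies x < -2
f(-6) = -3

-3


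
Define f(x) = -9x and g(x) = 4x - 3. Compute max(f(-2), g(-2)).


f(-2) = 18
g(-2) = -11
max = 18

18


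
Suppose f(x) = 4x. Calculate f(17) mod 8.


f(17) = 68
68 mod 8 = 4

4


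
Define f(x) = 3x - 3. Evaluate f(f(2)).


f(2) = 3
f(3) = 6

6


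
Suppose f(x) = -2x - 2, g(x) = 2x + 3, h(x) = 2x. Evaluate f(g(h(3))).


h(3) = 6
g(6) = 15
f(15) = -32

-32


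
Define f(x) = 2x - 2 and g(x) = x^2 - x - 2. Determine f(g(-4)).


g(-4) = 18
f(18) = 34

34


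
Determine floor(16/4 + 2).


16/4 = 4
4 + 2 = 6
floor(6) = 6

6


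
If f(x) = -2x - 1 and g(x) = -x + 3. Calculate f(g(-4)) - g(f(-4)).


f(g(-4)) = -15
g(f(-4)) = -4
Difference = -11

-11


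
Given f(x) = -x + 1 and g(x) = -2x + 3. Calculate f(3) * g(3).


f(3) = -2
g(3) = -3
Product = 6

6


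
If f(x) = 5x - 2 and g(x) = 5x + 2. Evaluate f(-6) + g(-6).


-60


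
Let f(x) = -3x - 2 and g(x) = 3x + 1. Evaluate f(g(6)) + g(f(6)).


-118


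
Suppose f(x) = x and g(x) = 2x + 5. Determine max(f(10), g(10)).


f(10) = 10
g(10) = 25
max = 25

25


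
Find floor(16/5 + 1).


16/5 = 3.2
3.2 + 1 = 4.2
floor(4.2) = 4

4


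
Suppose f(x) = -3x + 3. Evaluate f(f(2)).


f(2) = -3
f(-3) = 12

12


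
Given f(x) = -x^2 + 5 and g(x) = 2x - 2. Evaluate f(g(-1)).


g(-1) = -4
f(-4) = (-1)*(-4)^2 + 5 = -11

-11


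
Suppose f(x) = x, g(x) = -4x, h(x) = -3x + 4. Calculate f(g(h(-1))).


h(-1) = 7
g(7) = -28
f(-28) = -28

-28


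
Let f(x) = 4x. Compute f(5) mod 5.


f(5) = 20
20 mod 5 = 0

0


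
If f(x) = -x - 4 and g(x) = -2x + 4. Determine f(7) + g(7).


f(7) = -11
g(7) = -10
Sum = -21

-21


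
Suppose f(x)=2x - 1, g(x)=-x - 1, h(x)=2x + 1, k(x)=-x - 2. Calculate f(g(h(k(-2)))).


k(-2) = 0
h(0) = 1
g(1) = -2
f(-2) = -5

-5


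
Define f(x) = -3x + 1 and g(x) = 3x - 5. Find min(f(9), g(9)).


f(9) = -26
g(9) = 22
min = -26

-26


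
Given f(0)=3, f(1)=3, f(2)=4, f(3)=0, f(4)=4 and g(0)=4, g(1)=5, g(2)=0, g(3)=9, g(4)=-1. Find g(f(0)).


f(0) = 3
g(3) = 9

9


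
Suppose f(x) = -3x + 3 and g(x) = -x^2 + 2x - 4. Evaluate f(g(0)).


g(0) = -4
f(-4) = 15

15


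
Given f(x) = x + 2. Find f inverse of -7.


Solve x + 2 = -7
x = (-7 - 2) / 1 = -9

-9


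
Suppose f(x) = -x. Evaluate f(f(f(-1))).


f(-1) = 1
f(1) = -1
f(-1) = 1

1


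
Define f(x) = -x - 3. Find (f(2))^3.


f(2) = -5
(-5)^3 = -125

-125


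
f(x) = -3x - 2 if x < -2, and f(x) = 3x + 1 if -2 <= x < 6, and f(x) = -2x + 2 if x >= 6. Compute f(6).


6 satisfies x >= 6
f(6) = -10

-10


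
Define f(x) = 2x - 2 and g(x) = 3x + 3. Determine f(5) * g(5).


f(5) = 8
g(5) = 18
Product = 144

144


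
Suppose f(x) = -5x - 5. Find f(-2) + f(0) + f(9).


f(-2) = 5
f(0) = -5
f(9) = -50
Sum = -50

-50


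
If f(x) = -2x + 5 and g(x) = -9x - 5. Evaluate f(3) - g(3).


f(3) = -1
g(3) = -32
Difference = 31

31


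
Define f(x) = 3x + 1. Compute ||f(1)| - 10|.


f(1) = 4
|4| = 4
|4 - 10| = 6

6


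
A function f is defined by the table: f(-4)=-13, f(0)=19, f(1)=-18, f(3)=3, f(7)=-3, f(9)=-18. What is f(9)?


Reading from the table at x = 9

-18


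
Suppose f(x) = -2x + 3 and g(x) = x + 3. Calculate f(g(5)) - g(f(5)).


f(g(5)) = -13
g(f(5)) = -4
Difference = -9

-9


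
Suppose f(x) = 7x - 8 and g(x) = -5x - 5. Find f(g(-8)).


g(-8) = 35
f(35) = 237

237


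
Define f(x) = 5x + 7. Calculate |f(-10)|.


f(-10) = -43
|-43| = 43

43


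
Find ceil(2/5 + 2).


3


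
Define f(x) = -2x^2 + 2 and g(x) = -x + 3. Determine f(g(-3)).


g(-3) = 6
f(6) = (-2)*(6)^2 + 2 = -70

-70


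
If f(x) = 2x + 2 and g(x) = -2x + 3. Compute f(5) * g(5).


f(5) = 12
g(5) = -7
Product = -84

-84


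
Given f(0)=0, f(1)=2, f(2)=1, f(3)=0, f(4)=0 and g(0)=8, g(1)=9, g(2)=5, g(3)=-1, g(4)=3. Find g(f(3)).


f(3) = 0
g(0) = 8

8


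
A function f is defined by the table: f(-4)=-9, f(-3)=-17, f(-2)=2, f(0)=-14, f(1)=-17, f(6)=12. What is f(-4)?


Reading from the table at x = -4

-9


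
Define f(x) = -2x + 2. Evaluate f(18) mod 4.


f(18) = -34
-34 mod 4 = 2

2


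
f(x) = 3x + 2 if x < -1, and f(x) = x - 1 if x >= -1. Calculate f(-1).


-1 satisfies x >= -1
f(-1) = -2

-2


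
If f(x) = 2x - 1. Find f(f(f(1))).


1


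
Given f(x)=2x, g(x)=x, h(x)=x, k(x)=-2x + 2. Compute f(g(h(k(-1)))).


k(-1) = 4
h(4) = 4
g(4) = 4
f(4) = 8

8


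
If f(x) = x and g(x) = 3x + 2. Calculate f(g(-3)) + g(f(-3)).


-14


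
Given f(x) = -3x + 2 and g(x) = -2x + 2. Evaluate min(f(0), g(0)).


f(0) = 2
g(0) = 2
min = 2

2


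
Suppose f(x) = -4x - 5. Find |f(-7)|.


f(-7) = 23
|23| = 23

23


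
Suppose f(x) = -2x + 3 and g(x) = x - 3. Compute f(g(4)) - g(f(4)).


f(g(4)) = 1
g(f(4)) = -8
Difference = 9

9


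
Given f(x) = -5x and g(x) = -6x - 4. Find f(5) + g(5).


-59


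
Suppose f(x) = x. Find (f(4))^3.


64


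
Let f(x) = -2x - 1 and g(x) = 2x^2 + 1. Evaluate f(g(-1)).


g(-1) = 3
f(3) = -7

-7


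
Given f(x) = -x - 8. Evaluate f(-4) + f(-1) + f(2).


f(-4) = -4
f(-1) = -7
f(2) = -10
Sum = -21

-21


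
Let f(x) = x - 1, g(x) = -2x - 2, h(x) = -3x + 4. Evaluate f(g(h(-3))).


h(-3) = 13
g(13) = -28
f(-28) = -29

-29


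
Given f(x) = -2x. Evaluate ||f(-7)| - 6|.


8


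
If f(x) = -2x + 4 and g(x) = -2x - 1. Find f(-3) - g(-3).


f(-3) = 10
g(-3) = 5
Difference = 5

5


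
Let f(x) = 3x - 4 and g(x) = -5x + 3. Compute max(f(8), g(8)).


f(8) = 20
g(8) = -37
max = 20

20


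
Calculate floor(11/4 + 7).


11/4 = 2.75
2.75 + 7 = 9.75
floor(9.75) = 9

9


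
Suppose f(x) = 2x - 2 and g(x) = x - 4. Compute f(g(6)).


g(6) = 2
f(2) = 2

2


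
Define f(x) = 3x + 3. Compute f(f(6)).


66


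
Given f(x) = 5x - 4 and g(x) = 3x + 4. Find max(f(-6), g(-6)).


f(-6) = -34
g(-6) = -14
max = -14

-14


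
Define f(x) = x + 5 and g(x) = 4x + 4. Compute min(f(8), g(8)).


f(8) = 13
g(8) = 36
min = 13

13


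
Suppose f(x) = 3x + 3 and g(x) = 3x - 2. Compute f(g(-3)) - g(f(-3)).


-10


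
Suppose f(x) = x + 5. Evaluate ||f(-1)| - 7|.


f(-1) = 4
|4| = 4
|4 - 7| = 3

3


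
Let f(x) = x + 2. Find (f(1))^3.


f(1) = 3
(3)^3 = 27

27


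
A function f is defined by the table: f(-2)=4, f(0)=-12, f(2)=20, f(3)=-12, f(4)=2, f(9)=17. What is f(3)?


Reading from the table at x = 3

-12


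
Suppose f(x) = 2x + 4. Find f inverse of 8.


Solve 2x + 4 = 8
x = (8 - 4) / 2 = 2

2


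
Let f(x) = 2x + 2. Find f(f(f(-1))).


f(-1) = 0
f(0) = 2
f(2) = 6

6


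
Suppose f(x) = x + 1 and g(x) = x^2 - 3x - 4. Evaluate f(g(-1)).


g(-1) = 0
f(0) = 1

1


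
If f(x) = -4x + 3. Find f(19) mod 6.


f(19) = -73
-73 mod 6 = 5

5


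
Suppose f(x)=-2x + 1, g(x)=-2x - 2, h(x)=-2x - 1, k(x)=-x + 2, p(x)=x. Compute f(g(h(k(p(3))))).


p(3) = 3
k(3) = -1
h(-1) = 1
g(1) = -4
f(-4) = 9

9


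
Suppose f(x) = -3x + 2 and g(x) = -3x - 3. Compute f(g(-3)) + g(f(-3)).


f(g(-3)) = -16
g(f(-3)) = -36
Sum = -52

-52


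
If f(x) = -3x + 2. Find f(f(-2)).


f(-2) = 8
f(8) = -22

-22


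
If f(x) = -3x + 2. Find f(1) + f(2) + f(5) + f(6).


f(1) = -1
f(2) = -4
f(5) = -13
f(6) = -16
Sum = -34

-34


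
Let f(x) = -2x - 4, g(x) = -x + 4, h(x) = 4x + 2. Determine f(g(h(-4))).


h(-4) = -14
g(-14) = 18
f(18) = -40

-40


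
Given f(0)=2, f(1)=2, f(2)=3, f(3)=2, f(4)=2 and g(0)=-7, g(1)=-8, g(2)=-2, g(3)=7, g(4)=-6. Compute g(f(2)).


7


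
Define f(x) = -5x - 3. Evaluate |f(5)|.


f(5) = -28
|-28| = 28

28


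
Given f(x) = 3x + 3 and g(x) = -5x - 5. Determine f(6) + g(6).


f(6) = 21
g(6) = -35
Sum = -14

-14


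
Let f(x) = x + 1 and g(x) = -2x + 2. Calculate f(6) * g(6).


-70


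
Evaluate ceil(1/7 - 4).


1/7 = 0.1429
0.1429 - 4 = -3.8571
ceil(-3.8571) = -3

-3


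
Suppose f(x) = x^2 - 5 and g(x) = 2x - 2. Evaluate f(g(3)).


g(3) = 4
f(4) = 1*(4)^2 - 5 = 11

11


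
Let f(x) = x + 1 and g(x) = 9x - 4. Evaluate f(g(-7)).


g(-7) = -67
f(-67) = -66

-66


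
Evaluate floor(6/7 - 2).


6/7 = 0.8571
0.8571 - 2 = -1.1429
floor(-1.1429) = -2

-2


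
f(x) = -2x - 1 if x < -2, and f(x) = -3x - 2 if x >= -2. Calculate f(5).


-17


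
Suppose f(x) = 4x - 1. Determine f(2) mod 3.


f(2) = 7
7 mod 3 = 1

1


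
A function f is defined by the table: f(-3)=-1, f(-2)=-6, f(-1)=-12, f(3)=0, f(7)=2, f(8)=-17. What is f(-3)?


Reading from the table at x = -3

-1


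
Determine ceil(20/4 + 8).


20/4 = 5
5 + 8 = 13
ceil(13) = 13

13


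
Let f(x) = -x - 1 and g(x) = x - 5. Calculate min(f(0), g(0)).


f(0) = -1
g(0) = -5
min = -5

-5


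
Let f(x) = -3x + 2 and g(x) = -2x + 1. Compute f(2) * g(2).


f(2) = -4
g(2) = -3
Product = 12

12


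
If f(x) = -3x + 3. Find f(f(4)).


30


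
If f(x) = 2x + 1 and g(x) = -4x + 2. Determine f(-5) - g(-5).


f(-5) = -9
g(-5) = 22
Difference = -31

-31


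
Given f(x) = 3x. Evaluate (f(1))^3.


f(1) = 3
(3)^3 = 27

27


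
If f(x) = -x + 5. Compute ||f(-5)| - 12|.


f(-5) = 10
|10| = 10
|10 - 12| = 2

2


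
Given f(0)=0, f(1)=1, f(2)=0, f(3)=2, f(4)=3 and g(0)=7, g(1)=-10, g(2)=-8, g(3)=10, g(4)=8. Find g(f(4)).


f(4) = 3
g(3) = 10

10


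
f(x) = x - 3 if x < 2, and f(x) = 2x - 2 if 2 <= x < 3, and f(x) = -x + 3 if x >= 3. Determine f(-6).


-6 satisfies x < 2
f(-6) = -9

-9


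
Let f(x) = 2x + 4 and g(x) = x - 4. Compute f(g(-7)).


g(-7) = -11
f(-11) = -18

-18


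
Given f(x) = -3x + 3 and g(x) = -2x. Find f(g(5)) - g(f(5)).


f(g(5)) = 33
g(f(5)) = 24
Difference = 9

9


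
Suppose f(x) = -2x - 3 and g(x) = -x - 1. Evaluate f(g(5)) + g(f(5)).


f(g(5)) = 9
g(f(5)) = 12
Sum = 21

21


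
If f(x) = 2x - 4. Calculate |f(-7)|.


f(-7) = -18
|-18| = 18

18


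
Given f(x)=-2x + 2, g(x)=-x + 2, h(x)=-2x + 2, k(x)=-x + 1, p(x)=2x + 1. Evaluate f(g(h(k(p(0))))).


p(0) = 1
k(1) = 0
h(0) = 2
g(2) = 0
f(0) = 2

2


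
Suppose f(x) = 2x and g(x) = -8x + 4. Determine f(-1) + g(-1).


f(-1) = -2
g(-1) = 12
Sum = 10

10


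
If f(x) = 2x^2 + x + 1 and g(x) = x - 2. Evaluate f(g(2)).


g(2) = 0
f(0) = 2*(0)^2 + 1*(0) + 1 = 1

1


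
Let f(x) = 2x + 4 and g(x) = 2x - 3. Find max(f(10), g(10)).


f(10) = 24
g(10) = 17
max = 24

24


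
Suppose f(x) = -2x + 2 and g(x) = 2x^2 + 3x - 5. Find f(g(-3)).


g(-3) = 4
f(4) = -6

-6


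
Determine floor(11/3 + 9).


11/3 = 3.6667
3.6667 + 9 = 12.6667
floor(12.6667) = 12

12


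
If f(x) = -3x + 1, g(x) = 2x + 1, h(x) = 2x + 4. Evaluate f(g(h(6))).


h(6) = 16
g(16) = 33
f(33) = -98

-98


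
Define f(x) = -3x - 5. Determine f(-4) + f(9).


f(-4) = 7
f(9) = -32
Sum = -25

-25


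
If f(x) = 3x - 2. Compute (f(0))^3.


f(0) = -2
(-2)^3 = -8

-8


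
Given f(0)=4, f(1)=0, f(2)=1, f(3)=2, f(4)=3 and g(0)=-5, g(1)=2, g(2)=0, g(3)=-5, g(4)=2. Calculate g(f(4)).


f(4) = 3
g(3) = -5

-5


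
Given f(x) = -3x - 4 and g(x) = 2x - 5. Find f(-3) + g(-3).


f(-3) = 5
g(-3) = -11
Sum = -6

-6


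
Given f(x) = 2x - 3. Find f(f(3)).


f(3) = 3
f(3) = 3

3


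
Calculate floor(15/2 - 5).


15/2 = 7.5
7.5 - 5 = 2.5
floor(2.5) = 2

2


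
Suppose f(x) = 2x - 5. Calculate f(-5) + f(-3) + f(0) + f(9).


f(-5) = -15
f(-3) = -11
f(0) = -5
f(9) = 13
Sum = -18

-18


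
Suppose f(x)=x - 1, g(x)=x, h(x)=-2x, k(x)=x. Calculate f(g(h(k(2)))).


k(2) = 2
h(2) = -4
g(-4) = -4
f(-4) = -5

-5


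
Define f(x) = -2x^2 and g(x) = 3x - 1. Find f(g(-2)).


g(-2) = -7
f(-7) = (-2)*(-7)^2 = -98

-98


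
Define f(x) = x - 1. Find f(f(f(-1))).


-4


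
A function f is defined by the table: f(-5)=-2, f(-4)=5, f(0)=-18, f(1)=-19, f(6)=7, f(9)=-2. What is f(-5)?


Reading from the table at x = -5

-2


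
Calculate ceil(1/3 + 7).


1/3 = 0.3333
0.3333 + 7 = 7.3333
ceil(7.3333) = 8

8


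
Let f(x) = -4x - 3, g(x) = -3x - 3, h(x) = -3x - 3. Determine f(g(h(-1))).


h(-1) = 0
g(0) = -3
f(-3) = 9

9


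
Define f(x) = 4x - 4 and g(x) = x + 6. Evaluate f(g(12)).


g(12) = 18
f(18) = 68

68


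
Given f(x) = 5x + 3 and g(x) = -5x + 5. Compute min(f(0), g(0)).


f(0) = 3
g(0) = 5
min = 3

3


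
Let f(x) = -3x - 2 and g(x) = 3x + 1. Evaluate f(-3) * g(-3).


f(-3) = 7
g(-3) = -8
Product = -56

-56


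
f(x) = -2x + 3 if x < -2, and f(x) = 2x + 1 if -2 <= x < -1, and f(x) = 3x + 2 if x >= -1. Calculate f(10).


10 satisfies x >= -1
f(10) = 32

32


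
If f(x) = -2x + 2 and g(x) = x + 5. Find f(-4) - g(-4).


f(-4) = 10
g(-4) = 1
Difference = 9

9


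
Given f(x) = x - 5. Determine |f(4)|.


f(4) = -1
|-1| = 1

1


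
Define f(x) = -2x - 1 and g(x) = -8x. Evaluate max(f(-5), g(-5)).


40


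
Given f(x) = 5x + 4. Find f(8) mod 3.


f(8) = 44
44 mod 3 = 2

2


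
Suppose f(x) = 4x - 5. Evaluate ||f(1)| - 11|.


f(1) = -1
|-1| = 1
|1 - 11| = 10

10


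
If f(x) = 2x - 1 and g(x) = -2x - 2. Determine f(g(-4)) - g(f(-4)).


f(g(-4)) = 11
g(f(-4)) = 16
Difference = -5

-5


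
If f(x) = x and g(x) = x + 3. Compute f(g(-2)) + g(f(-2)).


f(g(-2)) = 1
g(f(-2)) = 1
Sum = 2

2


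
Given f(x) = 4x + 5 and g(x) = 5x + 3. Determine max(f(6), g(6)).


33


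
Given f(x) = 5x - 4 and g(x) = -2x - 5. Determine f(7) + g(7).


f(7) = 31
g(7) = -19
Sum = 12

12


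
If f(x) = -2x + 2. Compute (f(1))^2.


f(1) = 0
(0)^2 = 0

0


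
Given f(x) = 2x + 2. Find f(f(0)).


f(0) = 2
f(2) = 6

6


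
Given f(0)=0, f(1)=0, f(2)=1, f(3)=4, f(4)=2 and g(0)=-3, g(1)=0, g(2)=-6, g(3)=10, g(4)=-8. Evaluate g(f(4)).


f(4) = 2
g(2) = -6

-6


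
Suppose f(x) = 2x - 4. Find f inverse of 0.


Solve 2x - 4 = 0
x = (0 + 4) / 2 = 2

2


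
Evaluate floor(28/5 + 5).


28/5 = 5.6
5.6 + 5 = 10.6
floor(10.6) = 10

10


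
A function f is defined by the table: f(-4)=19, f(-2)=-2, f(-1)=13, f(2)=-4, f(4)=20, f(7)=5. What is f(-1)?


Reading from the table at x = -1

13


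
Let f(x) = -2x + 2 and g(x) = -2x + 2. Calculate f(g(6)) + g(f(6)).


f(g(6)) = 22
g(f(6)) = 22
Sum = 44

44


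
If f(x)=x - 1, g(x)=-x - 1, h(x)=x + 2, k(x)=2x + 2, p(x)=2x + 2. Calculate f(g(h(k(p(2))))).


p(2) = 6
k(6) = 14
h(14) = 16
g(16) = -17
f(-17) = -18

-18


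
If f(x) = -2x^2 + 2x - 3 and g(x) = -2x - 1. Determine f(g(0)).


g(0) = -1
f(-1) = (-2)*(-1)^2 + 2*(-1) - 3 = -7

-7


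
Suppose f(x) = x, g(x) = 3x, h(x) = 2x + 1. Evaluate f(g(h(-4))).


h(-4) = -7
g(-7) = -21
f(-21) = -21

-21


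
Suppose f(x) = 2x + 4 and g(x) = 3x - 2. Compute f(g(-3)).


g(-3) = -11
f(-11) = -18

-18


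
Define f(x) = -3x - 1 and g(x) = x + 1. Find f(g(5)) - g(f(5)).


f(g(5)) = -19
g(f(5)) = -15
Difference = -4

-4


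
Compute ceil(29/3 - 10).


0


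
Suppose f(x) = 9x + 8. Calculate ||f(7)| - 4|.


f(7) = 71
|71| = 71
|71 - 4| = 67

67
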